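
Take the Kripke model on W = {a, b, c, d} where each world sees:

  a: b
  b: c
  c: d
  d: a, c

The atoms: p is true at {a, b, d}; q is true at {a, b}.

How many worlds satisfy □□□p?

a: successors {b}; □□p there: b:T. ✓
b: successors {c}; □□p there: c:F. ✗
c: successors {d}; □□p there: d:T. ✓
d: successors {a, c}; □□p there: a:F, c:F. ✗
Satisfying worlds: {a, c}.

2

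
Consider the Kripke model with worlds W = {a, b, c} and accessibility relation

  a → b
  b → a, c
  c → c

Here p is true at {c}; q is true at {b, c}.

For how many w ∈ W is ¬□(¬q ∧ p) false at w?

a: □(¬q ∧ p) is F. ✓
b: □(¬q ∧ p) is F. ✓
c: □(¬q ∧ p) is F. ✓
Satisfying worlds: {a, b, c}.
So ¬□(¬q ∧ p) fails at the other 0 worlds.

0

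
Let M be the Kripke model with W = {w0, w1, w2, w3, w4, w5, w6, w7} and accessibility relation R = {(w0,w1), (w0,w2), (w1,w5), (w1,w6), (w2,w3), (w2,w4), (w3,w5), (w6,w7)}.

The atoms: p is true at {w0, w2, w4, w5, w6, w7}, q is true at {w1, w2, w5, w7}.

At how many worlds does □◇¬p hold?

w0: successors {w1, w2}; ◇¬p there: w1:F, w2:T. ✗
w1: successors {w5, w6}; ◇¬p there: w5:F, w6:F. ✗
w2: successors {w3, w4}; ◇¬p there: w3:F, w4:F. ✗
w3: successors {w5}; ◇¬p there: w5:F. ✗
w4: no successors, so □◇¬p holds vacuously. ✓
w5: no successors, so □◇¬p holds vacuously. ✓
w6: successors {w7}; ◇¬p there: w7:F. ✗
w7: no successors, so □◇¬p holds vacuously. ✓
Satisfying worlds: {w4, w5, w7}.

3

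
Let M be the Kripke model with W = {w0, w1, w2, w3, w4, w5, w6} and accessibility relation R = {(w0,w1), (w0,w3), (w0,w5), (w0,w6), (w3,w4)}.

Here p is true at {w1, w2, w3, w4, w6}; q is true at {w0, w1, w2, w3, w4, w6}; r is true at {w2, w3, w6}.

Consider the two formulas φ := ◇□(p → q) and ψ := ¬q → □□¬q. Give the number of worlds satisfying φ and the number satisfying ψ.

For ◇□(p → q):
w0: successors {w1, w3, w5, w6}; □(p → q) there: w1:T, w3:T, w5:T, w6:T. ✓
w1: no successors, so ◇□(p → q) fails. ✗
w2: no successors, so ◇□(p → q) fails. ✗
w3: successors {w4}; □(p → q) there: w4:T. ✓
w4: no successors, so ◇□(p → q) fails. ✗
w5: no successors, so ◇□(p → q) fails. ✗
w6: no successors, so ◇□(p → q) fails. ✗
— 2 worlds.
For ¬q → □□¬q:
w0: ¬q is F, □□¬q is F. ✓
w1: ¬q is F, □□¬q is T. ✓
w2: ¬q is F, □□¬q is T. ✓
w3: ¬q is F, □□¬q is T. ✓
w4: ¬q is F, □□¬q is T. ✓
w5: ¬q is T, □□¬q is T. ✓
w6: ¬q is F, □□¬q is T. ✓
— 7 worlds.

2 and 7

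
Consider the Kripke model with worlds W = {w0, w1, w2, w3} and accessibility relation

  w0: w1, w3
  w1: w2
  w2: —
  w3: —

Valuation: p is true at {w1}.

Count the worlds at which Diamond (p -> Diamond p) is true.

w0: successors {w1, w3}; p -> Diamond p there: w1:F, w3:T. ✓
w1: successors {w2}; p -> Diamond p there: w2:T. ✓
w2: no successors, so Diamond (p -> Diamond p) fails. ✗
w3: no successors, so Diamond (p -> Diamond p) fails. ✗
Satisfying worlds: {w0, w1}.

2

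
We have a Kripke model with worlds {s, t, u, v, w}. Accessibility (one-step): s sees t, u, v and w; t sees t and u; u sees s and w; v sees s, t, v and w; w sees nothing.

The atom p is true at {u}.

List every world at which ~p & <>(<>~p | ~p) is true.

{s, t, v}

s: ~p is T, <>(<>~p | ~p) is T. ✓
t: ~p is T, <>(<>~p | ~p) is T. ✓
u: ~p is F, <>(<>~p | ~p) is T. ✗
v: ~p is T, <>(<>~p | ~p) is T. ✓
w: ~p is T, <>(<>~p | ~p) is F. ✗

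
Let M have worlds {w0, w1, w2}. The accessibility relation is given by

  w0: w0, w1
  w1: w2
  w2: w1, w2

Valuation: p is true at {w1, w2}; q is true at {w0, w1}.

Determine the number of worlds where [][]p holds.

2

w0: successors {w0, w1}; []p there: w0:F, w1:T. ✗
w1: successors {w2}; []p there: w2:T. ✓
w2: successors {w1, w2}; []p there: w1:T, w2:T. ✓
Satisfying worlds: {w1, w2}.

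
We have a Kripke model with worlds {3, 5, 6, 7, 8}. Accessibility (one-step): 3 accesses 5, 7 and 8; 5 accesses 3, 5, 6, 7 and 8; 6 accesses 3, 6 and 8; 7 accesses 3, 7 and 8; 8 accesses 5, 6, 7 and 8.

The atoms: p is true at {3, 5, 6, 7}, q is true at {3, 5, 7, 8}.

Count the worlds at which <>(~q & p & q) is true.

0

3: successors {5, 7, 8}; ~q & p & q there: 5:F, 7:F, 8:F. ✗
5: successors {3, 5, 6, 7, 8}; ~q & p & q there: 3:F, 5:F, 6:F, 7:F, 8:F. ✗
6: successors {3, 6, 8}; ~q & p & q there: 3:F, 6:F, 8:F. ✗
7: successors {3, 7, 8}; ~q & p & q there: 3:F, 7:F, 8:F. ✗
8: successors {5, 6, 7, 8}; ~q & p & q there: 5:F, 6:F, 7:F, 8:F. ✗
Satisfying worlds: ∅.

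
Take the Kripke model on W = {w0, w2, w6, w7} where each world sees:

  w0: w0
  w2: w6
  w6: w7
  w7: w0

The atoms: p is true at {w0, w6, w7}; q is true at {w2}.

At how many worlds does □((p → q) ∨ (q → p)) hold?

4

w0: successors {w0}; (p → q) ∨ (q → p) there: w0:T. ✓
w2: successors {w6}; (p → q) ∨ (q → p) there: w6:T. ✓
w6: successors {w7}; (p → q) ∨ (q → p) there: w7:T. ✓
w7: successors {w0}; (p → q) ∨ (q → p) there: w0:T. ✓
Satisfying worlds: {w0, w2, w6, w7}.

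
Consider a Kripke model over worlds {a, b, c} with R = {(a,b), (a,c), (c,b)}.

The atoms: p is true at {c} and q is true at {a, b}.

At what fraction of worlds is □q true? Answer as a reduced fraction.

2/3

a: successors {b, c}; q there: b:T, c:F. ✗
b: no successors, so □q holds vacuously. ✓
c: successors {b}; q there: b:T. ✓
That's 2 of 3 worlds, so 2/3.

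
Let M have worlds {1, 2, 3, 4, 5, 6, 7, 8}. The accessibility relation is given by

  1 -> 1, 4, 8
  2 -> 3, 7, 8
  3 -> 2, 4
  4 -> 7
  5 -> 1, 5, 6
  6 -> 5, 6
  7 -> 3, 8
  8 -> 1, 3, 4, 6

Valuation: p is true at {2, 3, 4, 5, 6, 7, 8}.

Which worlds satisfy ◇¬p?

1: successors {1, 4, 8}; ¬p there: 1:T, 4:F, 8:F. ✓
2: successors {3, 7, 8}; ¬p there: 3:F, 7:F, 8:F. ✗
3: successors {2, 4}; ¬p there: 2:F, 4:F. ✗
4: successors {7}; ¬p there: 7:F. ✗
5: successors {1, 5, 6}; ¬p there: 1:T, 5:F, 6:F. ✓
6: successors {5, 6}; ¬p there: 5:F, 6:F. ✗
7: successors {3, 8}; ¬p there: 3:F, 8:F. ✗
8: successors {1, 3, 4, 6}; ¬p there: 1:T, 3:F, 4:F, 6:F. ✓

{1, 5, 8}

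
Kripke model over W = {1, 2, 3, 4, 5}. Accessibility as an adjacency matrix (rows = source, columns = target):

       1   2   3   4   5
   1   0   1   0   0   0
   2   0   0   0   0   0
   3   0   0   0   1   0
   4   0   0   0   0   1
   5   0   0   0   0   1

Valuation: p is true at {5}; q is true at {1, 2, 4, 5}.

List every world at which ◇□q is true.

{1, 3, 4, 5}

1: successors {2}; □q there: 2:T. ✓
2: no successors, so ◇□q fails. ✗
3: successors {4}; □q there: 4:T. ✓
4: successors {5}; □q there: 5:T. ✓
5: successors {5}; □q there: 5:T. ✓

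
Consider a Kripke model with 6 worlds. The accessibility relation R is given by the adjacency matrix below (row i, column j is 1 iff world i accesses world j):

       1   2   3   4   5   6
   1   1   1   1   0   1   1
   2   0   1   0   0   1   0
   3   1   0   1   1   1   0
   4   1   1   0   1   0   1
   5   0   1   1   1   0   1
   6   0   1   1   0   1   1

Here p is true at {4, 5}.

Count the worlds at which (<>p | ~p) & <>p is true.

6

1: <>p | ~p is T, <>p is T. ✓
2: <>p | ~p is T, <>p is T. ✓
3: <>p | ~p is T, <>p is T. ✓
4: <>p | ~p is T, <>p is T. ✓
5: <>p | ~p is T, <>p is T. ✓
6: <>p | ~p is T, <>p is T. ✓
Satisfying worlds: {1, 2, 3, 4, 5, 6}.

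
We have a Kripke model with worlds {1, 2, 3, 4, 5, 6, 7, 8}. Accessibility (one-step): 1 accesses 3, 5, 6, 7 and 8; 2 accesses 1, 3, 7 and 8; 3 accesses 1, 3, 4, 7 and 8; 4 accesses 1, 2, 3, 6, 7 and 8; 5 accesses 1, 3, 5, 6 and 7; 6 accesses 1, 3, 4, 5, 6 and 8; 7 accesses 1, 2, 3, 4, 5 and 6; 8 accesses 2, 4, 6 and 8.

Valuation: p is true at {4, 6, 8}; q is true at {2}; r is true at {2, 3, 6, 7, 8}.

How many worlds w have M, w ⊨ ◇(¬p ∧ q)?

3

1: successors {3, 5, 6, 7, 8}; ¬p ∧ q there: 3:F, 5:F, 6:F, 7:F, 8:F. ✗
2: successors {1, 3, 7, 8}; ¬p ∧ q there: 1:F, 3:F, 7:F, 8:F. ✗
3: successors {1, 3, 4, 7, 8}; ¬p ∧ q there: 1:F, 3:F, 4:F, 7:F, 8:F. ✗
4: successors {1, 2, 3, 6, 7, 8}; ¬p ∧ q there: 1:F, 2:T, 3:F, 6:F, 7:F, 8:F. ✓
5: successors {1, 3, 5, 6, 7}; ¬p ∧ q there: 1:F, 3:F, 5:F, 6:F, 7:F. ✗
6: successors {1, 3, 4, 5, 6, 8}; ¬p ∧ q there: 1:F, 3:F, 4:F, 5:F, 6:F, 8:F. ✗
7: successors {1, 2, 3, 4, 5, 6}; ¬p ∧ q there: 1:F, 2:T, 3:F, 4:F, 5:F, 6:F. ✓
8: successors {2, 4, 6, 8}; ¬p ∧ q there: 2:T, 4:F, 6:F, 8:F. ✓
Satisfying worlds: {4, 7, 8}.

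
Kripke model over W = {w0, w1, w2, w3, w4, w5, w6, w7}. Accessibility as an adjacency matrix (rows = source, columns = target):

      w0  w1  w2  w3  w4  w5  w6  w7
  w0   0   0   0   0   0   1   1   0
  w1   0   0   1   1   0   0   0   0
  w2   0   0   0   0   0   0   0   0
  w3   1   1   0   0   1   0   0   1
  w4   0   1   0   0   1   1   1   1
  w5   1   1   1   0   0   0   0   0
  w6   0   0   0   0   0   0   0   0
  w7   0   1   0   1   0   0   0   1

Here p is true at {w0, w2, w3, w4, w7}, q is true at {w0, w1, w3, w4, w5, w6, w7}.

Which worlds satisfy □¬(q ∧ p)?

w0: successors {w5, w6}; ¬(q ∧ p) there: w5:T, w6:T. ✓
w1: successors {w2, w3}; ¬(q ∧ p) there: w2:T, w3:F. ✗
w2: no successors, so □¬(q ∧ p) holds vacuously. ✓
w3: successors {w0, w1, w4, w7}; ¬(q ∧ p) there: w0:F, w1:T, w4:F, w7:F. ✗
w4: successors {w1, w4, w5, w6, w7}; ¬(q ∧ p) there: w1:T, w4:F, w5:T, w6:T, w7:F. ✗
w5: successors {w0, w1, w2}; ¬(q ∧ p) there: w0:F, w1:T, w2:T. ✗
w6: no successors, so □¬(q ∧ p) holds vacuously. ✓
w7: successors {w1, w3, w7}; ¬(q ∧ p) there: w1:T, w3:F, w7:F. ✗

{w0, w2, w6}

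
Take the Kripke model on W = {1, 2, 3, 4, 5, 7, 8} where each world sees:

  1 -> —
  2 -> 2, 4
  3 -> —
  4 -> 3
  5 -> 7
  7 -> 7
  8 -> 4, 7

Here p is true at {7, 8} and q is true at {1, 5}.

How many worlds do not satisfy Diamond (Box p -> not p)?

1: no successors, so Diamond (Box p -> not p) fails. ✗
2: successors {2, 4}; Box p -> not p there: 2:T, 4:T. ✓
3: no successors, so Diamond (Box p -> not p) fails. ✗
4: successors {3}; Box p -> not p there: 3:T. ✓
5: successors {7}; Box p -> not p there: 7:F. ✗
7: successors {7}; Box p -> not p there: 7:F. ✗
8: successors {4, 7}; Box p -> not p there: 4:T, 7:F. ✓
Satisfying worlds: {2, 4, 8}.
So Diamond (Box p -> not p) fails at the other 4 worlds.

4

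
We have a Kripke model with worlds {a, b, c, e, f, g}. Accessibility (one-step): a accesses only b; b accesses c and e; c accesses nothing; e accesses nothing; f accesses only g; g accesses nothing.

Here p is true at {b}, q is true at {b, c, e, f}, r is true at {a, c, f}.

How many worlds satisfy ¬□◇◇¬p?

3

a: □◇◇¬p is F. ✓
b: □◇◇¬p is F. ✓
c: □◇◇¬p is T. ✗
e: □◇◇¬p is T. ✗
f: □◇◇¬p is F. ✓
g: □◇◇¬p is T. ✗
Satisfying worlds: {a, b, f}.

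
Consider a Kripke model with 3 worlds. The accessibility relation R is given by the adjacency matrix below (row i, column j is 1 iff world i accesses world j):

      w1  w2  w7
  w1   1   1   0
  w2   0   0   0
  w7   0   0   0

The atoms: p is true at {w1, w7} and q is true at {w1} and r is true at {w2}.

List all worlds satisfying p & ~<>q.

w1: p is T, ~<>q is F. ✗
w2: p is F, ~<>q is T. ✗
w7: p is T, ~<>q is T. ✓

{w7}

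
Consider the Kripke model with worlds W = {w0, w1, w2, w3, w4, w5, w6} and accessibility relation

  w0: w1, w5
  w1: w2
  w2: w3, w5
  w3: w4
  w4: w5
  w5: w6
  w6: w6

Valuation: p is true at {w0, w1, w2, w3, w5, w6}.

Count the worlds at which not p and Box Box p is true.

w0: not p is F, Box Box p is T. ✗
w1: not p is F, Box Box p is T. ✗
w2: not p is F, Box Box p is F. ✗
w3: not p is F, Box Box p is T. ✗
w4: not p is T, Box Box p is T. ✓
w5: not p is F, Box Box p is T. ✗
w6: not p is F, Box Box p is T. ✗
Satisfying worlds: {w4}.

1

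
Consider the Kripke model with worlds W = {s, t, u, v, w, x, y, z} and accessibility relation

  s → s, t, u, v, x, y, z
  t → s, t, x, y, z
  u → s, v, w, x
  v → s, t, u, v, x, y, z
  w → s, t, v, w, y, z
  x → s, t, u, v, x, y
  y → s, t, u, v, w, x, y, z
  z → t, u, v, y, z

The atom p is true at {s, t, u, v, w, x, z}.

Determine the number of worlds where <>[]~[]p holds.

8

s: successors {s, t, u, v, x, y, z}; []~[]p there: s:F, t:T, u:T, v:F, x:F, y:F, z:F. ✓
t: successors {s, t, x, y, z}; []~[]p there: s:F, t:T, x:F, y:F, z:F. ✓
u: successors {s, v, w, x}; []~[]p there: s:F, v:F, w:T, x:F. ✓
v: successors {s, t, u, v, x, y, z}; []~[]p there: s:F, t:T, u:T, v:F, x:F, y:F, z:F. ✓
w: successors {s, t, v, w, y, z}; []~[]p there: s:F, t:T, v:F, w:T, y:F, z:F. ✓
x: successors {s, t, u, v, x, y}; []~[]p there: s:F, t:T, u:T, v:F, x:F, y:F. ✓
y: successors {s, t, u, v, w, x, y, z}; []~[]p there: s:F, t:T, u:T, v:F, w:T, x:F, y:F, z:F. ✓
z: successors {t, u, v, y, z}; []~[]p there: t:T, u:T, v:F, y:F, z:F. ✓
Satisfying worlds: {s, t, u, v, w, x, y, z}.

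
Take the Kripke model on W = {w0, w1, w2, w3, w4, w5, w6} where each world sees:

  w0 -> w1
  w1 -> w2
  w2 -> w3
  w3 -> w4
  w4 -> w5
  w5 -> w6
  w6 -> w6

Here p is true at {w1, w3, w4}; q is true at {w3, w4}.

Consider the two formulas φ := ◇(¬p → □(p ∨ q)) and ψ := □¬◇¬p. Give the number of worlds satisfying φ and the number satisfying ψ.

4 and 2

For ◇(¬p → □(p ∨ q)):
w0: successors {w1}; ¬p → □(p ∨ q) there: w1:T. ✓
w1: successors {w2}; ¬p → □(p ∨ q) there: w2:T. ✓
w2: successors {w3}; ¬p → □(p ∨ q) there: w3:T. ✓
w3: successors {w4}; ¬p → □(p ∨ q) there: w4:T. ✓
w4: successors {w5}; ¬p → □(p ∨ q) there: w5:F. ✗
w5: successors {w6}; ¬p → □(p ∨ q) there: w6:F. ✗
w6: successors {w6}; ¬p → □(p ∨ q) there: w6:F. ✗
— 4 worlds.
For □¬◇¬p:
w0: successors {w1}; ¬◇¬p there: w1:F. ✗
w1: successors {w2}; ¬◇¬p there: w2:T. ✓
w2: successors {w3}; ¬◇¬p there: w3:T. ✓
w3: successors {w4}; ¬◇¬p there: w4:F. ✗
w4: successors {w5}; ¬◇¬p there: w5:F. ✗
w5: successors {w6}; ¬◇¬p there: w6:F. ✗
w6: successors {w6}; ¬◇¬p there: w6:F. ✗
— 2 worlds.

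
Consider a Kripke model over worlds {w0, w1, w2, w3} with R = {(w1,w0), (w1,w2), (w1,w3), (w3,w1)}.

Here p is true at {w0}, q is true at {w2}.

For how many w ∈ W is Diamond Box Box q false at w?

w0: no successors, so Diamond Box Box q fails. ✗
w1: successors {w0, w2, w3}; Box Box q there: w0:T, w2:T, w3:F. ✓
w2: no successors, so Diamond Box Box q fails. ✗
w3: successors {w1}; Box Box q there: w1:F. ✗
Satisfying worlds: {w1}.
So Diamond Box Box q fails at the other 3 worlds.

3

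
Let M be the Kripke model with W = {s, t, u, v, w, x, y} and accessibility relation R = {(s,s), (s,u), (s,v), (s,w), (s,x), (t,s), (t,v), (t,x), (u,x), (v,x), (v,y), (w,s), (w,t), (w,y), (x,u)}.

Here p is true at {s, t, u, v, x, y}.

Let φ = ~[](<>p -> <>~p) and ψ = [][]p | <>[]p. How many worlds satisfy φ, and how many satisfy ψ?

6 and 7

For ~[](<>p -> <>~p):
s: [](<>p -> <>~p) is F. ✓
t: [](<>p -> <>~p) is F. ✓
u: [](<>p -> <>~p) is F. ✓
v: [](<>p -> <>~p) is F. ✓
w: [](<>p -> <>~p) is F. ✓
x: [](<>p -> <>~p) is F. ✓
y: [](<>p -> <>~p) is T. ✗
— 6 worlds.
For [][]p | <>[]p:
s: [][]p is F, <>[]p is T. ✓
t: [][]p is F, <>[]p is T. ✓
u: [][]p is T, <>[]p is T. ✓
v: [][]p is T, <>[]p is T. ✓
w: [][]p is F, <>[]p is T. ✓
x: [][]p is T, <>[]p is T. ✓
y: [][]p is T, <>[]p is F. ✓
— 7 worlds.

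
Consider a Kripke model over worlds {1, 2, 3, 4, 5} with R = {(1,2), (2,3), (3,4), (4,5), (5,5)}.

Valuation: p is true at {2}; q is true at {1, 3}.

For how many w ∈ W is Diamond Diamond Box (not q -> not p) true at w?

5

1: successors {2}; Diamond Box (not q -> not p) there: 2:T. ✓
2: successors {3}; Diamond Box (not q -> not p) there: 3:T. ✓
3: successors {4}; Diamond Box (not q -> not p) there: 4:T. ✓
4: successors {5}; Diamond Box (not q -> not p) there: 5:T. ✓
5: successors {5}; Diamond Box (not q -> not p) there: 5:T. ✓
Satisfying worlds: {1, 2, 3, 4, 5}.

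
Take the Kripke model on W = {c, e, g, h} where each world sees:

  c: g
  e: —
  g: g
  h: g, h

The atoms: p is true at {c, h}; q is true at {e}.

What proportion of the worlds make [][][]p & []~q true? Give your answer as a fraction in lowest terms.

1/4

c: [][][]p is F, []~q is T. ✗
e: [][][]p is T, []~q is T. ✓
g: [][][]p is F, []~q is T. ✗
h: [][][]p is F, []~q is T. ✗
That's 1 of 4 worlds, so 1/4.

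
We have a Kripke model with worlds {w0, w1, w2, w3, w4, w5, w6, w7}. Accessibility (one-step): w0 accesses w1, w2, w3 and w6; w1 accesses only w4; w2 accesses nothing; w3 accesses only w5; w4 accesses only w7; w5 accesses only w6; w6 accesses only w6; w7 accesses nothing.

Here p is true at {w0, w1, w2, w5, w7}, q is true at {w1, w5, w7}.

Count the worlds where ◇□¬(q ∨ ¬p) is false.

w0: successors {w1, w2, w3, w6}; □¬(q ∨ ¬p) there: w1:F, w2:T, w3:F, w6:F. ✓
w1: successors {w4}; □¬(q ∨ ¬p) there: w4:F. ✗
w2: no successors, so ◇□¬(q ∨ ¬p) fails. ✗
w3: successors {w5}; □¬(q ∨ ¬p) there: w5:F. ✗
w4: successors {w7}; □¬(q ∨ ¬p) there: w7:T. ✓
w5: successors {w6}; □¬(q ∨ ¬p) there: w6:F. ✗
w6: successors {w6}; □¬(q ∨ ¬p) there: w6:F. ✗
w7: no successors, so ◇□¬(q ∨ ¬p) fails. ✗
Satisfying worlds: {w0, w4}.
So ◇□¬(q ∨ ¬p) fails at the other 6 worlds.

6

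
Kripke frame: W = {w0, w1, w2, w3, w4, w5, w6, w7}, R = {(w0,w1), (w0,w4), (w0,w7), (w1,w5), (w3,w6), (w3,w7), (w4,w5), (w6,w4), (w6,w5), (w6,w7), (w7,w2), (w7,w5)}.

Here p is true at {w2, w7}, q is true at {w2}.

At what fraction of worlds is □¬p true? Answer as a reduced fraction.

w0: successors {w1, w4, w7}; ¬p there: w1:T, w4:T, w7:F. ✗
w1: successors {w5}; ¬p there: w5:T. ✓
w2: no successors, so □¬p holds vacuously. ✓
w3: successors {w6, w7}; ¬p there: w6:T, w7:F. ✗
w4: successors {w5}; ¬p there: w5:T. ✓
w5: no successors, so □¬p holds vacuously. ✓
w6: successors {w4, w5, w7}; ¬p there: w4:T, w5:T, w7:F. ✗
w7: successors {w2, w5}; ¬p there: w2:F, w5:T. ✗
That's 4 of 8 worlds, so 4/8 = 1/2.

1/2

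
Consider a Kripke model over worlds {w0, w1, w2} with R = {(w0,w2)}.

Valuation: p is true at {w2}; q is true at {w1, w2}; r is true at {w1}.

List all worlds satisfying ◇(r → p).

{w0}

w0: successors {w2}; r → p there: w2:T. ✓
w1: no successors, so ◇(r → p) fails. ✗
w2: no successors, so ◇(r → p) fails. ✗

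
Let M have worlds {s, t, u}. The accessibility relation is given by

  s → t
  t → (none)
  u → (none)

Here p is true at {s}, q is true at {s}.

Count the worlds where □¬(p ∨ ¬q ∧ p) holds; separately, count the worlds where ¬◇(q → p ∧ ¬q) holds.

For □¬(p ∨ ¬q ∧ p):
s: successors {t}; ¬(p ∨ ¬q ∧ p) there: t:T. ✓
t: no successors, so □¬(p ∨ ¬q ∧ p) holds vacuously. ✓
u: no successors, so □¬(p ∨ ¬q ∧ p) holds vacuously. ✓
— 3 worlds.
For ¬◇(q → p ∧ ¬q):
s: ◇(q → p ∧ ¬q) is T. ✗
t: ◇(q → p ∧ ¬q) is F. ✓
u: ◇(q → p ∧ ¬q) is F. ✓
— 2 worlds.

3 and 2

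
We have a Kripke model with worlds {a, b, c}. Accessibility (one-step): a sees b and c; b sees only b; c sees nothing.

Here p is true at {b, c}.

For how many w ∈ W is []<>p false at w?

1

a: successors {b, c}; <>p there: b:T, c:F. ✗
b: successors {b}; <>p there: b:T. ✓
c: no successors, so []<>p holds vacuously. ✓
Satisfying worlds: {b, c}.
So []<>p fails at the other 1 world.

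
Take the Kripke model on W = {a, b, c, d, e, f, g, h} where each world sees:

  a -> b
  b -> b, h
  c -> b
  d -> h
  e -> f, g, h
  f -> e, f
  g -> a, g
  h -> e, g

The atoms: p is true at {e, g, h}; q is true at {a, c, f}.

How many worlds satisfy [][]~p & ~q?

0

a: [][]~p is F, ~q is F. ✗
b: [][]~p is F, ~q is T. ✗
c: [][]~p is F, ~q is F. ✗
d: [][]~p is F, ~q is T. ✗
e: [][]~p is F, ~q is T. ✗
f: [][]~p is F, ~q is F. ✗
g: [][]~p is F, ~q is T. ✗
h: [][]~p is F, ~q is T. ✗
Satisfying worlds: ∅.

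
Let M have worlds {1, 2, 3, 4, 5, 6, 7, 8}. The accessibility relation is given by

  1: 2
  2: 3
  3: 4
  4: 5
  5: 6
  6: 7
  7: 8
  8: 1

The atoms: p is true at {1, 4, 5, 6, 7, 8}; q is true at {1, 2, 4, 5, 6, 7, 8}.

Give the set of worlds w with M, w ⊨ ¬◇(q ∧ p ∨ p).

{1, 2}

1: ◇(q ∧ p ∨ p) is F. ✓
2: ◇(q ∧ p ∨ p) is F. ✓
3: ◇(q ∧ p ∨ p) is T. ✗
4: ◇(q ∧ p ∨ p) is T. ✗
5: ◇(q ∧ p ∨ p) is T. ✗
6: ◇(q ∧ p ∨ p) is T. ✗
7: ◇(q ∧ p ∨ p) is T. ✗
8: ◇(q ∧ p ∨ p) is T. ✗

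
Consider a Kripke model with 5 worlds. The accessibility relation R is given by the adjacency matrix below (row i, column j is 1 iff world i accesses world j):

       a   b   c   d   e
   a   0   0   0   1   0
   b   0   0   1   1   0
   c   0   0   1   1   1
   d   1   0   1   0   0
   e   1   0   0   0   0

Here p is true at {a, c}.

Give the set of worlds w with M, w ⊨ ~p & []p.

{d, e}

a: ~p is F, []p is F. ✗
b: ~p is T, []p is F. ✗
c: ~p is F, []p is F. ✗
d: ~p is T, []p is T. ✓
e: ~p is T, []p is T. ✓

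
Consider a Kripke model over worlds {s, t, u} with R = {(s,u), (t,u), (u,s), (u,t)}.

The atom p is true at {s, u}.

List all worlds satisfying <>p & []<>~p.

s: <>p is T, []<>~p is T. ✓
t: <>p is T, []<>~p is T. ✓
u: <>p is T, []<>~p is F. ✗

{s, t}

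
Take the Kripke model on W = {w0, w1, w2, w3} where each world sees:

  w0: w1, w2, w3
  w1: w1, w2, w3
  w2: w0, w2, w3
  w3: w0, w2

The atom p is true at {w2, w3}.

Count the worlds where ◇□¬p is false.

4

w0: successors {w1, w2, w3}; □¬p there: w1:F, w2:F, w3:F. ✗
w1: successors {w1, w2, w3}; □¬p there: w1:F, w2:F, w3:F. ✗
w2: successors {w0, w2, w3}; □¬p there: w0:F, w2:F, w3:F. ✗
w3: successors {w0, w2}; □¬p there: w0:F, w2:F. ✗
Satisfying worlds: ∅.
So ◇□¬p fails at the other 4 worlds.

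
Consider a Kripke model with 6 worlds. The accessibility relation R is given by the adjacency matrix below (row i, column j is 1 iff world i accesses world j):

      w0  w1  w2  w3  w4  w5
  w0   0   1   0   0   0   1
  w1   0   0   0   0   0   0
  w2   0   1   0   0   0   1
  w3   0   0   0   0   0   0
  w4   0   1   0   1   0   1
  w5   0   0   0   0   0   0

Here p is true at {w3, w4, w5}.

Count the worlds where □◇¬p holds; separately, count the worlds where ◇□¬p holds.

3 and 3

For □◇¬p:
w0: successors {w1, w5}; ◇¬p there: w1:F, w5:F. ✗
w1: no successors, so □◇¬p holds vacuously. ✓
w2: successors {w1, w5}; ◇¬p there: w1:F, w5:F. ✗
w3: no successors, so □◇¬p holds vacuously. ✓
w4: successors {w1, w3, w5}; ◇¬p there: w1:F, w3:F, w5:F. ✗
w5: no successors, so □◇¬p holds vacuously. ✓
— 3 worlds.
For ◇□¬p:
w0: successors {w1, w5}; □¬p there: w1:T, w5:T. ✓
w1: no successors, so ◇□¬p fails. ✗
w2: successors {w1, w5}; □¬p there: w1:T, w5:T. ✓
w3: no successors, so ◇□¬p fails. ✗
w4: successors {w1, w3, w5}; □¬p there: w1:T, w3:T, w5:T. ✓
w5: no successors, so ◇□¬p fails. ✗
— 3 worlds.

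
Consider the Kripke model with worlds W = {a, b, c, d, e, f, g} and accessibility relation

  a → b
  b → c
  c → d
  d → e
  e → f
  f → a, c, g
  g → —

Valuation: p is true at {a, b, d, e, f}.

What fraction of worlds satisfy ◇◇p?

5/7

a: successors {b}; ◇p there: b:F. ✗
b: successors {c}; ◇p there: c:T. ✓
c: successors {d}; ◇p there: d:T. ✓
d: successors {e}; ◇p there: e:T. ✓
e: successors {f}; ◇p there: f:T. ✓
f: successors {a, c, g}; ◇p there: a:T, c:T, g:F. ✓
g: no successors, so ◇◇p fails. ✗
That's 5 of 7 worlds, so 5/7.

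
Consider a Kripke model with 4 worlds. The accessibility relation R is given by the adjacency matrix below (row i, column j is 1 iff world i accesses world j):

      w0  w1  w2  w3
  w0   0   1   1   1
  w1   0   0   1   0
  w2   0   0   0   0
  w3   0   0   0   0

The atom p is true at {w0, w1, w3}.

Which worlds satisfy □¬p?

w0: successors {w1, w2, w3}; ¬p there: w1:F, w2:T, w3:F. ✗
w1: successors {w2}; ¬p there: w2:T. ✓
w2: no successors, so □¬p holds vacuously. ✓
w3: no successors, so □¬p holds vacuously. ✓

{w1, w2, w3}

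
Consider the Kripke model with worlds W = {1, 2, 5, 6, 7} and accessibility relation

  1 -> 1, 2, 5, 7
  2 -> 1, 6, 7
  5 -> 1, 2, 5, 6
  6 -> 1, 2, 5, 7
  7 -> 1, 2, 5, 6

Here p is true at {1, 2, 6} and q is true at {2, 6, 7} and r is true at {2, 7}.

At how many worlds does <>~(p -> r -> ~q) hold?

1: successors {1, 2, 5, 7}; ~(p -> r -> ~q) there: 1:F, 2:T, 5:F, 7:F. ✓
2: successors {1, 6, 7}; ~(p -> r -> ~q) there: 1:F, 6:F, 7:F. ✗
5: successors {1, 2, 5, 6}; ~(p -> r -> ~q) there: 1:F, 2:T, 5:F, 6:F. ✓
6: successors {1, 2, 5, 7}; ~(p -> r -> ~q) there: 1:F, 2:T, 5:F, 7:F. ✓
7: successors {1, 2, 5, 6}; ~(p -> r -> ~q) there: 1:F, 2:T, 5:F, 6:F. ✓
Satisfying worlds: {1, 5, 6, 7}.

4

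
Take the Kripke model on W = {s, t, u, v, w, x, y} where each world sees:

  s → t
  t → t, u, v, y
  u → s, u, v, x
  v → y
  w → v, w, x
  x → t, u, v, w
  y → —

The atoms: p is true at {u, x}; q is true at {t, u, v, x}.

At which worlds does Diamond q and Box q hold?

s: Diamond q is T, Box q is T. ✓
t: Diamond q is T, Box q is F. ✗
u: Diamond q is T, Box q is F. ✗
v: Diamond q is F, Box q is F. ✗
w: Diamond q is T, Box q is F. ✗
x: Diamond q is T, Box q is F. ✗
y: Diamond q is F, Box q is T. ✗

{s}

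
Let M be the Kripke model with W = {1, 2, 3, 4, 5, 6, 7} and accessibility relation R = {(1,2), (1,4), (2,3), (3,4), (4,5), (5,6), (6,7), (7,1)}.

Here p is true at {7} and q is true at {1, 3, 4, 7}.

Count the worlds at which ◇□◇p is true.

1: successors {2, 4}; □◇p there: 2:F, 4:F. ✗
2: successors {3}; □◇p there: 3:F. ✗
3: successors {4}; □◇p there: 4:F. ✗
4: successors {5}; □◇p there: 5:T. ✓
5: successors {6}; □◇p there: 6:F. ✗
6: successors {7}; □◇p there: 7:F. ✗
7: successors {1}; □◇p there: 1:F. ✗
Satisfying worlds: {4}.

1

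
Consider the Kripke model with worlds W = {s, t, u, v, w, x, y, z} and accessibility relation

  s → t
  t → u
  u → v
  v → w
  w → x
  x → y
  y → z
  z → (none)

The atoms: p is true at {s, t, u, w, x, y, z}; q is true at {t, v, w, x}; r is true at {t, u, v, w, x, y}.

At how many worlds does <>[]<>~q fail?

s: successors {t}; []<>~q there: t:F. ✗
t: successors {u}; []<>~q there: u:F. ✗
u: successors {v}; []<>~q there: v:F. ✗
v: successors {w}; []<>~q there: w:T. ✓
w: successors {x}; []<>~q there: x:T. ✓
x: successors {y}; []<>~q there: y:F. ✗
y: successors {z}; []<>~q there: z:T. ✓
z: no successors, so <>[]<>~q fails. ✗
Satisfying worlds: {v, w, y}.
So <>[]<>~q fails at the other 5 worlds.

5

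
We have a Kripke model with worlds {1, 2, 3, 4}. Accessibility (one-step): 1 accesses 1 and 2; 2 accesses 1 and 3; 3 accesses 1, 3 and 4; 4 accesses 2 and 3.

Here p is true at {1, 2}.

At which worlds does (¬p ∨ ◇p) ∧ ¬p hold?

{3, 4}

1: ¬p ∨ ◇p is T, ¬p is F. ✗
2: ¬p ∨ ◇p is T, ¬p is F. ✗
3: ¬p ∨ ◇p is T, ¬p is T. ✓
4: ¬p ∨ ◇p is T, ¬p is T. ✓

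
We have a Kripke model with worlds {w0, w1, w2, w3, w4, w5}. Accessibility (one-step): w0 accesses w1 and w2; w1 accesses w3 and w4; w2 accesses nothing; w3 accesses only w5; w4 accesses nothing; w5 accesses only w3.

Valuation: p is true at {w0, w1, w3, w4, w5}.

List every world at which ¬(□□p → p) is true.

w0: □□p → p is T. ✗
w1: □□p → p is T. ✗
w2: □□p → p is F. ✓
w3: □□p → p is T. ✗
w4: □□p → p is T. ✗
w5: □□p → p is T. ✗

{w2}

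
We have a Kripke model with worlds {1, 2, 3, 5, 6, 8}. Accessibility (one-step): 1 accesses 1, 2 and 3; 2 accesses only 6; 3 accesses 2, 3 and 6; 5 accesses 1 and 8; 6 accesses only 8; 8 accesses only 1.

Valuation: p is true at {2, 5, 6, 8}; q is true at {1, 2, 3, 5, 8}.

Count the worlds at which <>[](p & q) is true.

1: successors {1, 2, 3}; [](p & q) there: 1:F, 2:F, 3:F. ✗
2: successors {6}; [](p & q) there: 6:T. ✓
3: successors {2, 3, 6}; [](p & q) there: 2:F, 3:F, 6:T. ✓
5: successors {1, 8}; [](p & q) there: 1:F, 8:F. ✗
6: successors {8}; [](p & q) there: 8:F. ✗
8: successors {1}; [](p & q) there: 1:F. ✗
Satisfying worlds: {2, 3}.

2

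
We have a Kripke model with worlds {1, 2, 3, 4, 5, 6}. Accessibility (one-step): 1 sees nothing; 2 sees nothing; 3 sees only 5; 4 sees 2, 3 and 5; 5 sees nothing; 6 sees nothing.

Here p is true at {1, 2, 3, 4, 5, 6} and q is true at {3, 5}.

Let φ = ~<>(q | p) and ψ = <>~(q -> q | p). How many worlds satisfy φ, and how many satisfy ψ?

For ~<>(q | p):
1: <>(q | p) is F. ✓
2: <>(q | p) is F. ✓
3: <>(q | p) is T. ✗
4: <>(q | p) is T. ✗
5: <>(q | p) is F. ✓
6: <>(q | p) is F. ✓
— 4 worlds.
For <>~(q -> q | p):
1: no successors, so <>~(q -> q | p) fails. ✗
2: no successors, so <>~(q -> q | p) fails. ✗
3: successors {5}; ~(q -> q | p) there: 5:F. ✗
4: successors {2, 3, 5}; ~(q -> q | p) there: 2:F, 3:F, 5:F. ✗
5: no successors, so <>~(q -> q | p) fails. ✗
6: no successors, so <>~(q -> q | p) fails. ✗
— 0 worlds.

4 and 0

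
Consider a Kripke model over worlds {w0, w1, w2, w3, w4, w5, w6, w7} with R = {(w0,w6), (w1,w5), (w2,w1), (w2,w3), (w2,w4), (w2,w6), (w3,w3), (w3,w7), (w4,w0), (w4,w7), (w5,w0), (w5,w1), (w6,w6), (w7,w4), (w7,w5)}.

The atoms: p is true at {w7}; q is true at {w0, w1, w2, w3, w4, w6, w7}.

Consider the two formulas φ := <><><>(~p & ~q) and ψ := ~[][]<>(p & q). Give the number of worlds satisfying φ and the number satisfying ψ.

For <><><>(~p & ~q):
w0: successors {w6}; <><>(~p & ~q) there: w6:F. ✗
w1: successors {w5}; <><>(~p & ~q) there: w5:T. ✓
w2: successors {w1, w3, w4, w6}; <><>(~p & ~q) there: w1:F, w3:T, w4:T, w6:F. ✓
w3: successors {w3, w7}; <><>(~p & ~q) there: w3:T, w7:F. ✓
w4: successors {w0, w7}; <><>(~p & ~q) there: w0:F, w7:F. ✗
w5: successors {w0, w1}; <><>(~p & ~q) there: w0:F, w1:F. ✗
w6: successors {w6}; <><>(~p & ~q) there: w6:F. ✗
w7: successors {w4, w5}; <><>(~p & ~q) there: w4:T, w5:T. ✓
— 4 worlds.
For ~[][]<>(p & q):
w0: [][]<>(p & q) is F. ✓
w1: [][]<>(p & q) is F. ✓
w2: [][]<>(p & q) is F. ✓
w3: [][]<>(p & q) is F. ✓
w4: [][]<>(p & q) is F. ✓
w5: [][]<>(p & q) is F. ✓
w6: [][]<>(p & q) is F. ✓
w7: [][]<>(p & q) is F. ✓
— 8 worlds.

4 and 8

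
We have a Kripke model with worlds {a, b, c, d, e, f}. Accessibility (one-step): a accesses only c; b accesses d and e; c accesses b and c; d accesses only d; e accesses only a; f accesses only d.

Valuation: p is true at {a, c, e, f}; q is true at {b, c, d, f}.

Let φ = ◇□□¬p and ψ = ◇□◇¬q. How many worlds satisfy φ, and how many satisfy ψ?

For ◇□□¬p:
a: successors {c}; □□¬p there: c:F. ✗
b: successors {d, e}; □□¬p there: d:T, e:F. ✓
c: successors {b, c}; □□¬p there: b:F, c:F. ✗
d: successors {d}; □□¬p there: d:T. ✓
e: successors {a}; □□¬p there: a:F. ✗
f: successors {d}; □□¬p there: d:T. ✓
— 3 worlds.
For ◇□◇¬q:
a: successors {c}; □◇¬q there: c:F. ✗
b: successors {d, e}; □◇¬q there: d:F, e:F. ✗
c: successors {b, c}; □◇¬q there: b:F, c:F. ✗
d: successors {d}; □◇¬q there: d:F. ✗
e: successors {a}; □◇¬q there: a:F. ✗
f: successors {d}; □◇¬q there: d:F. ✗
— 0 worlds.

3 and 0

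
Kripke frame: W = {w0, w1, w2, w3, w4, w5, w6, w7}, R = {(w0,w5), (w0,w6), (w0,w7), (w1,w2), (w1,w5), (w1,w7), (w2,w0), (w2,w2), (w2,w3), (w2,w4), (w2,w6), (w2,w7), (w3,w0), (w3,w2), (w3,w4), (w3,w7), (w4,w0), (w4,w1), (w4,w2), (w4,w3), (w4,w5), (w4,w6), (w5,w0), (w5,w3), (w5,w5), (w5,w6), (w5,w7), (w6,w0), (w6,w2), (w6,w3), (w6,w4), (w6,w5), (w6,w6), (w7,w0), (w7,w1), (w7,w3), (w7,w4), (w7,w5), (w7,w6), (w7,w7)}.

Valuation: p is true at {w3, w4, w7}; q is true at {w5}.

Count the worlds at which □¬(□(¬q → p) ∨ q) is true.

2

w0: successors {w5, w6, w7}; ¬(□(¬q → p) ∨ q) there: w5:F, w6:T, w7:T. ✗
w1: successors {w2, w5, w7}; ¬(□(¬q → p) ∨ q) there: w2:T, w5:F, w7:T. ✗
w2: successors {w0, w2, w3, w4, w6, w7}; ¬(□(¬q → p) ∨ q) there: w0:T, w2:T, w3:T, w4:T, w6:T, w7:T. ✓
w3: successors {w0, w2, w4, w7}; ¬(□(¬q → p) ∨ q) there: w0:T, w2:T, w4:T, w7:T. ✓
w4: successors {w0, w1, w2, w3, w5, w6}; ¬(□(¬q → p) ∨ q) there: w0:T, w1:T, w2:T, w3:T, w5:F, w6:T. ✗
w5: successors {w0, w3, w5, w6, w7}; ¬(□(¬q → p) ∨ q) there: w0:T, w3:T, w5:F, w6:T, w7:T. ✗
w6: successors {w0, w2, w3, w4, w5, w6}; ¬(□(¬q → p) ∨ q) there: w0:T, w2:T, w3:T, w4:T, w5:F, w6:T. ✗
w7: successors {w0, w1, w3, w4, w5, w6, w7}; ¬(□(¬q → p) ∨ q) there: w0:T, w1:T, w3:T, w4:T, w5:F, w6:T, w7:T. ✗
Satisfying worlds: {w2, w3}.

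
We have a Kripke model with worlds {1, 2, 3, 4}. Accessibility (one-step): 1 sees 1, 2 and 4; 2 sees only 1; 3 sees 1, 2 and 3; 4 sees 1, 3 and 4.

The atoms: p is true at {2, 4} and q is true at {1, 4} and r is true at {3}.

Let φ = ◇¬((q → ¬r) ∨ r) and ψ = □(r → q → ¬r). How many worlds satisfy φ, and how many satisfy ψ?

0 and 4

For ◇¬((q → ¬r) ∨ r):
1: successors {1, 2, 4}; ¬((q → ¬r) ∨ r) there: 1:F, 2:F, 4:F. ✗
2: successors {1}; ¬((q → ¬r) ∨ r) there: 1:F. ✗
3: successors {1, 2, 3}; ¬((q → ¬r) ∨ r) there: 1:F, 2:F, 3:F. ✗
4: successors {1, 3, 4}; ¬((q → ¬r) ∨ r) there: 1:F, 3:F, 4:F. ✗
— 0 worlds.
For □(r → q → ¬r):
1: successors {1, 2, 4}; r → q → ¬r there: 1:T, 2:T, 4:T. ✓
2: successors {1}; r → q → ¬r there: 1:T. ✓
3: successors {1, 2, 3}; r → q → ¬r there: 1:T, 2:T, 3:T. ✓
4: successors {1, 3, 4}; r → q → ¬r there: 1:T, 3:T, 4:T. ✓
— 4 worlds.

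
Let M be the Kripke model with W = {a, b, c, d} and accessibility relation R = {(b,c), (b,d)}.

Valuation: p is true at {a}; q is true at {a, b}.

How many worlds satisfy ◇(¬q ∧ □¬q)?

a: no successors, so ◇(¬q ∧ □¬q) fails. ✗
b: successors {c, d}; ¬q ∧ □¬q there: c:T, d:T. ✓
c: no successors, so ◇(¬q ∧ □¬q) fails. ✗
d: no successors, so ◇(¬q ∧ □¬q) fails. ✗
Satisfying worlds: {b}.

1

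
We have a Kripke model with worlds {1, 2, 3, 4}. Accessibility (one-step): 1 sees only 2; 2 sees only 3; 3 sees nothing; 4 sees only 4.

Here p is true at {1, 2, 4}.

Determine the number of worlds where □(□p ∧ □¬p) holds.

1: successors {2}; □p ∧ □¬p there: 2:F. ✗
2: successors {3}; □p ∧ □¬p there: 3:T. ✓
3: no successors, so □(□p ∧ □¬p) holds vacuously. ✓
4: successors {4}; □p ∧ □¬p there: 4:F. ✗
Satisfying worlds: {2, 3}.

2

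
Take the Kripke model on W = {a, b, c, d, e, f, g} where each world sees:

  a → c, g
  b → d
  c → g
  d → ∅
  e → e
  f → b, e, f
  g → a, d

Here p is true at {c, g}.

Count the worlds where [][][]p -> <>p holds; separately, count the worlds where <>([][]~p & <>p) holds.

For [][][]p -> <>p:
a: [][][]p is F, <>p is T. ✓
b: [][][]p is T, <>p is F. ✗
c: [][][]p is T, <>p is T. ✓
d: [][][]p is T, <>p is F. ✗
e: [][][]p is F, <>p is F. ✓
f: [][][]p is F, <>p is F. ✓
g: [][][]p is F, <>p is F. ✓
— 5 worlds.
For <>([][]~p & <>p):
a: successors {c, g}; [][]~p & <>p there: c:T, g:F. ✓
b: successors {d}; [][]~p & <>p there: d:F. ✗
c: successors {g}; [][]~p & <>p there: g:F. ✗
d: no successors, so <>([][]~p & <>p) fails. ✗
e: successors {e}; [][]~p & <>p there: e:F. ✗
f: successors {b, e, f}; [][]~p & <>p there: b:F, e:F, f:F. ✗
g: successors {a, d}; [][]~p & <>p there: a:F, d:F. ✗
— 1 world.

5 and 1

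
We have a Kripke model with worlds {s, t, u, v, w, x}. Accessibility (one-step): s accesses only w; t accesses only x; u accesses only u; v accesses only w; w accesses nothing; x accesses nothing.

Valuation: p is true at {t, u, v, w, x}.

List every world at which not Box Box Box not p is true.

s: Box Box Box not p is T. ✗
t: Box Box Box not p is T. ✗
u: Box Box Box not p is F. ✓
v: Box Box Box not p is T. ✗
w: Box Box Box not p is T. ✗
x: Box Box Box not p is T. ✗

{u}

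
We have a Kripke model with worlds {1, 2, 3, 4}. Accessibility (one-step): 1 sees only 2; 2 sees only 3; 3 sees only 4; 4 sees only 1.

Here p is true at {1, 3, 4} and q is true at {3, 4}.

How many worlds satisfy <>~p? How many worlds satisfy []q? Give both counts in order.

For <>~p:
1: successors {2}; ~p there: 2:T. ✓
2: successors {3}; ~p there: 3:F. ✗
3: successors {4}; ~p there: 4:F. ✗
4: successors {1}; ~p there: 1:F. ✗
— 1 world.
For []q:
1: successors {2}; q there: 2:F. ✗
2: successors {3}; q there: 3:T. ✓
3: successors {4}; q there: 4:T. ✓
4: successors {1}; q there: 1:F. ✗
— 2 worlds.

1 and 2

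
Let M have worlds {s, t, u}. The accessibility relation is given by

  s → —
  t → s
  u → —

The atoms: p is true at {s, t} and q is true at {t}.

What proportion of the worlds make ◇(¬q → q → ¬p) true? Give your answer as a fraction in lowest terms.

s: no successors, so ◇(¬q → q → ¬p) fails. ✗
t: successors {s}; ¬q → q → ¬p there: s:T. ✓
u: no successors, so ◇(¬q → q → ¬p) fails. ✗
That's 1 of 3 worlds, so 1/3.

1/3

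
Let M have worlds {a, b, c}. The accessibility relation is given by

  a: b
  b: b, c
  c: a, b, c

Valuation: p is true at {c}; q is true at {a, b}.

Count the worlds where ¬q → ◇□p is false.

1

a: ¬q is F, ◇□p is F. ✓
b: ¬q is F, ◇□p is F. ✓
c: ¬q is T, ◇□p is F. ✗
Satisfying worlds: {a, b}.
So ¬q → ◇□p fails at the other 1 world.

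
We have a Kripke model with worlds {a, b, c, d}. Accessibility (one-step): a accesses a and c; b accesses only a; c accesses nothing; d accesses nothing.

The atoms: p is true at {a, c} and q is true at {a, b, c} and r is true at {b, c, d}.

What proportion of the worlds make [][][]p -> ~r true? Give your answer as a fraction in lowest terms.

a: [][][]p is T, ~r is T. ✓
b: [][][]p is T, ~r is F. ✗
c: [][][]p is T, ~r is F. ✗
d: [][][]p is T, ~r is F. ✗
That's 1 of 4 worlds, so 1/4.

1/4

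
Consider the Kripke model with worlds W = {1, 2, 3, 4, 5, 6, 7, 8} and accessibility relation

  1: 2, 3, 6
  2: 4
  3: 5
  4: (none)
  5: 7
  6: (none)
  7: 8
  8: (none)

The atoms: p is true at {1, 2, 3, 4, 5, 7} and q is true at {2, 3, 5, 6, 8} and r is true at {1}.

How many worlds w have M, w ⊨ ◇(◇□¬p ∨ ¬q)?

1: successors {2, 3, 6}; ◇□¬p ∨ ¬q there: 2:T, 3:F, 6:F. ✓
2: successors {4}; ◇□¬p ∨ ¬q there: 4:T. ✓
3: successors {5}; ◇□¬p ∨ ¬q there: 5:T. ✓
4: no successors, so ◇(◇□¬p ∨ ¬q) fails. ✗
5: successors {7}; ◇□¬p ∨ ¬q there: 7:T. ✓
6: no successors, so ◇(◇□¬p ∨ ¬q) fails. ✗
7: successors {8}; ◇□¬p ∨ ¬q there: 8:F. ✗
8: no successors, so ◇(◇□¬p ∨ ¬q) fails. ✗
Satisfying worlds: {1, 2, 3, 5}.

4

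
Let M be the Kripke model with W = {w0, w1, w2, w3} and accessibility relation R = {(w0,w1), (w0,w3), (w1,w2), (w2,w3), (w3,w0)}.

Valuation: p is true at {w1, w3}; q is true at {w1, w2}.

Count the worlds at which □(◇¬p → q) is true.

w0: successors {w1, w3}; ◇¬p → q there: w1:T, w3:F. ✗
w1: successors {w2}; ◇¬p → q there: w2:T. ✓
w2: successors {w3}; ◇¬p → q there: w3:F. ✗
w3: successors {w0}; ◇¬p → q there: w0:T. ✓
Satisfying worlds: {w1, w3}.

2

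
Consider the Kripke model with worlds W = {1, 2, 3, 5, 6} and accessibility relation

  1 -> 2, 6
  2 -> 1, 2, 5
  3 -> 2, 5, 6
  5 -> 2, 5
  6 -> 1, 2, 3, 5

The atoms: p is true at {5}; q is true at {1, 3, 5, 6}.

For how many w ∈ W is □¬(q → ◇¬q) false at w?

1: successors {2, 6}; ¬(q → ◇¬q) there: 2:F, 6:F. ✗
2: successors {1, 2, 5}; ¬(q → ◇¬q) there: 1:F, 2:F, 5:F. ✗
3: successors {2, 5, 6}; ¬(q → ◇¬q) there: 2:F, 5:F, 6:F. ✗
5: successors {2, 5}; ¬(q → ◇¬q) there: 2:F, 5:F. ✗
6: successors {1, 2, 3, 5}; ¬(q → ◇¬q) there: 1:F, 2:F, 3:F, 5:F. ✗
Satisfying worlds: ∅.
So □¬(q → ◇¬q) fails at the other 5 worlds.

5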